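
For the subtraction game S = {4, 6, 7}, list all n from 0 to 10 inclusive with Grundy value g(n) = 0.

0, 1, 2, 3

Build the Grundy sequence with g(k) = mex{g(k−s) : s ∈ {4, 6, 7}, s ≤ k}:
g(0) = mex{} = 0
g(1) = mex{} = 0
g(2) = mex{} = 0
g(3) = mex{} = 0
g(4) = mex{0} = 1
g(5) = mex{0} = 1
g(6) = mex{0} = 1
g(7) = mex{0} = 1
g(8) = mex{0,1} = 2
g(9) = mex{0,1} = 2
g(10) = mex{0,1} = 2
The P-positions (g = 0) in 0..10 are 0, 1, 2, 3.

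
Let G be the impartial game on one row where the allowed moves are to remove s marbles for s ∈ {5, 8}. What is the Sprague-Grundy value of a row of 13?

Build the Grundy sequence with g(k) = mex{g(k−s) : s ∈ {5, 8}, s ≤ k}:
k:     0  1  2  3  4  5  6  7  8  9 10 11 12 13
g(k):  0  0  0  0  0  1  1  1  1  1  2  2  2  0
So g(13) = 0.

0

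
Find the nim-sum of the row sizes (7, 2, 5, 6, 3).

5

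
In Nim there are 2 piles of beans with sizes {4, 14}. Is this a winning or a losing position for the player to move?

Winning position

In binary:
  0100  (4)
  1110  (14)
  ----
  1010  (10)
The nim-sum is 10 ≠ 0, so this is an N-position: the player to move can win.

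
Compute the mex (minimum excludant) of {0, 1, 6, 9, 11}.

The values 0, 1 are all present; 2 is the first non-negative integer missing from the set.

2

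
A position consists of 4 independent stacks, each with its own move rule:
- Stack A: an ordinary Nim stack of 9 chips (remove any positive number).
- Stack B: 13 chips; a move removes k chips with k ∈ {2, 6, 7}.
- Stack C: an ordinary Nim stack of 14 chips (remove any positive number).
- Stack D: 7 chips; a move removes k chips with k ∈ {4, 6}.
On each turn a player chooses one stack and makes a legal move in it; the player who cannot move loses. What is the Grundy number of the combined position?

Stack A is a plain Nim stack of size 9, so its Grundy value is 9.
For stack B, compute g(0), g(1), … with moves {2, 6, 7}:
k:     0  1  2  3  4  5  6  7  8  9 10 11 12 13
g(k):  0  0  1  1  0  0  1  1  2  0  3  1  2  0
So g(13) = 0.
Stack C is a plain Nim stack of size 14, so its Grundy value is 14.
Grundy values for stack D (subtraction set {4, 6}):
g(0) = mex{} = 0
g(1) = mex{} = 0
g(2) = mex{} = 0
g(3) = mex{} = 0
g(4) = mex{0} = 1
g(5) = mex{0} = 1
g(6) = mex{0} = 1
g(7) = mex{0} = 1
So g(7) = 1.
By the Sprague-Grundy theorem, the Grundy value of a sum of independent games is the XOR of the component values.
Combined value = 9 XOR 0 XOR 14 XOR 1 = 6.

6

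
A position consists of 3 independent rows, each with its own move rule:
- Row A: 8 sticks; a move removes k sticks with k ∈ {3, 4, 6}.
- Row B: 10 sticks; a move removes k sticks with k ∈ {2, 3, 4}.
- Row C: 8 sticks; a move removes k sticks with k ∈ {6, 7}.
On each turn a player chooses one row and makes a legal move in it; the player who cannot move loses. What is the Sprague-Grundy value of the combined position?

Grundy values for row A (subtraction set {3, 4, 6}):
g(0) = mex{} = 0
g(1) = mex{} = 0
g(2) = mex{} = 0
g(3) = mex{0} = 1
g(4) = mex{0} = 1
g(5) = mex{0} = 1
g(6) = mex{0,1} = 2
g(7) = mex{0,1} = 2
g(8) = mex{0,1} = 2
So g(8) = 2.
Grundy values for row B (subtraction set {2, 3, 4}):
k:     0  1  2  3  4  5  6  7  8  9 10
g(k):  0  0  1  1  2  2  0  0  1  1  2
So g(10) = 2.
Build the Grundy sequence for row C with g(k) = mex{g(k−s) : s ∈ {6, 7}, s ≤ k}:
g(0) = mex{} = 0
g(1) = mex{} = 0
g(2) = mex{} = 0
g(3) = mex{} = 0
g(4) = mex{} = 0
g(5) = mex{} = 0
g(6) = mex{0} = 1
g(7) = mex{0} = 1
g(8) = mex{0} = 1
So g(8) = 1.
By the Sprague-Grundy theorem, the Grundy value of a sum of independent games is the XOR of the component values.
Combined value = 2 XOR 2 XOR 1 = 1.

1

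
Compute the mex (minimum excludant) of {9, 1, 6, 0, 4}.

2

The values 0, 1 are all present; 2 is the first non-negative integer missing from the set.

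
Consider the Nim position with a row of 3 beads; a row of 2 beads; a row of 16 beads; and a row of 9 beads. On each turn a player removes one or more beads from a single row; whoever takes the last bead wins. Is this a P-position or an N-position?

Compute the nim-sum pairwise:
3 XOR 2 = 1
1 XOR 16 = 17
17 XOR 9 = 24
The nim-sum is 24 ≠ 0, so this is an N-position: the player to move can win.

N-position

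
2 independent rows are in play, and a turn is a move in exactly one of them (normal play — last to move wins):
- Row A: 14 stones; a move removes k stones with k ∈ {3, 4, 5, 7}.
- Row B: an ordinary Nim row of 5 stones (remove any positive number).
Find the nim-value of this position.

4

Grundy values for row A (subtraction set {3, 4, 5, 7}):
k:     0  1  2  3  4  5  6  7  8  9 10 11 12 13 14
g(k):  0  0  0  1  1  1  2  2  2  3  0  0  0  1  1
So g(14) = 1.
Row B is a plain Nim row of size 5, so its Grundy value is 5.
The value of a disjunctive sum is the nim-sum of the parts.
Combined value = 1 ⊕ 5 = 4.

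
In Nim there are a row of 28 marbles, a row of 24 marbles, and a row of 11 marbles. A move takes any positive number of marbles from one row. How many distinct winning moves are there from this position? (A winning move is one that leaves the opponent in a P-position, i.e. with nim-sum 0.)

Bitwise XOR of the heap sizes:
  11100  (28)
  11000  (24)
  01011  (11)
  -----
  01111  (15)
The overall nim-sum is X = 15. A row of size p has a winning move iff p XOR X < p (reduce it to p XOR X).
  28: 28 XOR 15 = 19 < 28 — winning move (to 19).
  24: 24 XOR 15 = 23 < 24 — winning move (to 23).
  11: 11 XOR 15 = 4 < 11 — winning move (to 4).
That gives 3 winning moves.

3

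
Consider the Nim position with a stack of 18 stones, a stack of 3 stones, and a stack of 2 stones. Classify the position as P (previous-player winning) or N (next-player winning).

N-position

Nim-sum: 18 XOR 3 XOR 2 = 19.
The nim-sum is 19 ≠ 0, so this is an N-position: the player to move can win.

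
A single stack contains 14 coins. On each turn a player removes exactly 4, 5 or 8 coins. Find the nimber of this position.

0

Build the Grundy sequence with g(k) = mex{g(k−s) : s ∈ {4, 5, 8}, s ≤ k}:
g(0) = mex{} = 0
g(1) = mex{} = 0
g(2) = mex{} = 0
g(3) = mex{} = 0
g(4) = mex{0} = 1
g(5) = mex{0} = 1
g(6) = mex{0} = 1
g(7) = mex{0} = 1
g(8) = mex{0,1} = 2
g(9) = mex{0,1} = 2
g(10) = mex{0,1} = 2
g(11) = mex{0,1} = 2
g(12) = mex{1,2} = 0
g(13) = mex{1,2} = 0
g(14) = mex{1,2} = 0
So g(14) = 0.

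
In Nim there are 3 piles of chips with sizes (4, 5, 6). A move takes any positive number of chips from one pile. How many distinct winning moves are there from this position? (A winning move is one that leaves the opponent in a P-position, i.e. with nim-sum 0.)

Compute the nim-sum pairwise:
4 ⊕ 5 = 1
1 ⊕ 6 = 7
The overall nim-sum is X = 7. A pile of size p has a winning move iff p XOR X < p (reduce it to p XOR X).
  4: 4 XOR 7 = 3 < 4 — winning move (to 3).
  5: 5 XOR 7 = 2 < 5 — winning move (to 2).
  6: 6 XOR 7 = 1 < 6 — winning move (to 1).
That gives 3 winning moves.

3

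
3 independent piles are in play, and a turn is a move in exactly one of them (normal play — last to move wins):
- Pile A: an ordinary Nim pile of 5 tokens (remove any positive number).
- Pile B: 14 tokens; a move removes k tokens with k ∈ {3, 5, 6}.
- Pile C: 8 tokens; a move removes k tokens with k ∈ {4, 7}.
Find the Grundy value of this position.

6

Pile A is a plain Nim pile of size 5, so its Grundy value is 5.
For pile B, compute g(0), g(1), … with moves {3, 5, 6}:
k:     0  1  2  3  4  5  6  7  8  9 10 11 12 13 14
g(k):  0  0  0  1  1  1  2  2  2  0  0  0  1  1  1
So g(14) = 1.
Build the Grundy sequence for pile C with g(k) = mex{g(k−s) : s ∈ {4, 7}, s ≤ k}:
k:     0  1  2  3  4  5  6  7  8
g(k):  0  0  0  0  1  1  1  1  2
So g(8) = 2.
The value of a disjunctive sum is the nim-sum of the parts.
Combined value = 5 ⊕ 1 ⊕ 2 = 6.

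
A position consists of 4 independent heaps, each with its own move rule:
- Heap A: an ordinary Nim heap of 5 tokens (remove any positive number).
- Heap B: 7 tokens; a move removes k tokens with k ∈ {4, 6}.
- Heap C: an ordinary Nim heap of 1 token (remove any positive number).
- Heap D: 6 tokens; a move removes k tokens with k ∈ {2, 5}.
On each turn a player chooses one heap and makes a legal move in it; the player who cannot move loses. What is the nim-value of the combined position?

4

Heap A is a plain Nim heap of size 5, so its Grundy value is 5.
Build the Grundy sequence for heap B with g(k) = mex{g(k−s) : s ∈ {4, 6}, s ≤ k}:
g(0) = mex{} = 0
g(1) = mex{} = 0
g(2) = mex{} = 0
g(3) = mex{} = 0
g(4) = mex{0} = 1
g(5) = mex{0} = 1
g(6) = mex{0} = 1
g(7) = mex{0} = 1
So g(7) = 1.
Heap C is a plain Nim heap of size 1, so its Grundy value is 1.
Build the Grundy sequence for heap D with g(k) = mex{g(k−s) : s ∈ {2, 5}, s ≤ k}:
g(0) = mex{} = 0
g(1) = mex{} = 0
g(2) = mex{0} = 1
g(3) = mex{0} = 1
g(4) = mex{1} = 0
g(5) = mex{0,1} = 2
g(6) = mex{0} = 1
So g(6) = 1.
By the Sprague-Grundy theorem, the Grundy value of a sum of independent games is the XOR of the component values.
Combined value = 5 XOR 1 XOR 1 XOR 1 = 4.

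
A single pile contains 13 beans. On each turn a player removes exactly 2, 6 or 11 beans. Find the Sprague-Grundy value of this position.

Grundy values for subtraction set {2, 6, 11}:
g(0) = mex{} = 0
g(1) = mex{} = 0
g(2) = mex{0} = 1
g(3) = mex{0} = 1
g(4) = mex{1} = 0
g(5) = mex{1} = 0
g(6) = mex{0} = 1
g(7) = mex{0} = 1
g(8) = mex{1} = 0
g(9) = mex{1} = 0
g(10) = mex{0} = 1
g(11) = mex{0} = 1
g(12) = mex{0,1} = 2
g(13) = mex{1} = 0
So g(13) = 0.

0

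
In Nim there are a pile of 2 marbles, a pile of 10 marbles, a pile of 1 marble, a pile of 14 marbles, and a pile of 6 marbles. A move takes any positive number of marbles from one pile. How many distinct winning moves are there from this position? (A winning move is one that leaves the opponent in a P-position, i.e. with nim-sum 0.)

In binary:
  0010  (2)
  1010  (10)
  0001  (1)
  1110  (14)
  0110  (6)
  ----
  0001  (1)
The overall nim-sum is X = 1. A pile of size p has a winning move iff p XOR X < p (reduce it to p XOR X).
  2: 2 XOR 1 = 3 ≥ 2 — no move.
  10: 10 XOR 1 = 11 ≥ 10 — no move.
  1: 1 XOR 1 = 0 < 1 — winning move (to 0).
  14: 14 XOR 1 = 15 ≥ 14 — no move.
  6: 6 XOR 1 = 7 ≥ 6 — no move.
That gives 1 winning move.

1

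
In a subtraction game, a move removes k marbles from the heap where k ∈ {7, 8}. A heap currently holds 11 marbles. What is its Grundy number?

1

Compute g(0), g(1), … for moves {7, 8}:
g(0) = mex{} = 0
g(1) = mex{} = 0
g(2) = mex{} = 0
g(3) = mex{} = 0
g(4) = mex{} = 0
g(5) = mex{} = 0
g(6) = mex{} = 0
g(7) = mex{0} = 1
g(8) = mex{0} = 1
g(9) = mex{0} = 1
g(10) = mex{0} = 1
g(11) = mex{0} = 1
So g(11) = 1.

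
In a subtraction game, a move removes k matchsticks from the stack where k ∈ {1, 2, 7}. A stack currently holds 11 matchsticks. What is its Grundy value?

2

Compute g(0), g(1), … for moves {1, 2, 7}:
k:     0  1  2  3  4  5  6  7  8  9 10 11
g(k):  0  1  2  0  1  2  0  1  2  0  1  2
So g(11) = 2.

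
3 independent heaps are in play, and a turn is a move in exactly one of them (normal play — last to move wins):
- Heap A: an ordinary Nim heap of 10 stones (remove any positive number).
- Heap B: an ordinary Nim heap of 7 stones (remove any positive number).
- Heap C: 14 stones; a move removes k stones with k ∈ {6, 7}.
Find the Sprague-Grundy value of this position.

13

Heap A is a plain Nim heap of size 10, so its Grundy value is 10.
Heap B is a plain Nim heap of size 7, so its Grundy value is 7.
Build the Grundy sequence for heap C with g(k) = mex{g(k−s) : s ∈ {6, 7}, s ≤ k}:
g(0) = mex{} = 0
g(1) = mex{} = 0
g(2) = mex{} = 0
g(3) = mex{} = 0
g(4) = mex{} = 0
g(5) = mex{} = 0
g(6) = mex{0} = 1
g(7) = mex{0} = 1
g(8) = mex{0} = 1
g(9) = mex{0} = 1
g(10) = mex{0} = 1
g(11) = mex{0} = 1
g(12) = mex{0,1} = 2
g(13) = mex{1} = 0
g(14) = mex{1} = 0
So g(14) = 0.
By the Sprague-Grundy theorem, the Grundy value of a sum of independent games is the XOR of the component values.
Combined value = 10 XOR 7 XOR 0 = 13.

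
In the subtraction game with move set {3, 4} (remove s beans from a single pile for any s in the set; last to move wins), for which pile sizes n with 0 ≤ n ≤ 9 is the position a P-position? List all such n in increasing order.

0, 1, 2, 7, 8, 9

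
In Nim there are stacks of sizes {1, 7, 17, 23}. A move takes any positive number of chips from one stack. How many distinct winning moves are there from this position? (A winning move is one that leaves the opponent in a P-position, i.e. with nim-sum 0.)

Bitwise XOR of the heap sizes:
  00001  (1)
  00111  (7)
  10001  (17)
  10111  (23)
  -----
  00000  (0)
The nim-sum is already 0, so every move leaves a nonzero nim-sum — there are no winning moves.

0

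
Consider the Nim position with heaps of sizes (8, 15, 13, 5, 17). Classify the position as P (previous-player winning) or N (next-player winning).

Compute the nim-sum pairwise:
8 ⊕ 15 = 7
7 ⊕ 13 = 10
10 ⊕ 5 = 15
15 ⊕ 17 = 30
The nim-sum is 30 ≠ 0, so this is an N-position: the player to move can win.

N-position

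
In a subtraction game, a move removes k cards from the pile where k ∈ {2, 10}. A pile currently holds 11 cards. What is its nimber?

1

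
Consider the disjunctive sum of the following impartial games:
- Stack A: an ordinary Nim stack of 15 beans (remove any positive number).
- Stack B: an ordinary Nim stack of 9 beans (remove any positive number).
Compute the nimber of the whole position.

Stack A is a plain Nim stack of size 15, so its Grundy value is 15.
Stack B is a plain Nim stack of size 9, so its Grundy value is 9.
The value of a disjunctive sum is the nim-sum of the parts.
Combined value = 15 XOR 9 = 6.

6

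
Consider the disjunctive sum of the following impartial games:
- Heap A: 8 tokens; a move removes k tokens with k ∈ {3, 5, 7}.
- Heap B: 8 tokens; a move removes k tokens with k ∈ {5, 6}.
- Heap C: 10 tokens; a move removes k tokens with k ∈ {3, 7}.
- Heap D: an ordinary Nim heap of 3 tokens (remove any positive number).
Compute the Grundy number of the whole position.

Build the Grundy sequence for heap A with g(k) = mex{g(k−s) : s ∈ {3, 5, 7}, s ≤ k}:
k:     0  1  2  3  4  5  6  7  8
g(k):  0  0  0  1  1  1  2  2  2
So g(8) = 2.
For heap B, compute g(0), g(1), … with moves {5, 6}:
k:     0  1  2  3  4  5  6  7  8
g(k):  0  0  0  0  0  1  1  1  1
So g(8) = 1.
For heap C, compute g(0), g(1), … with moves {3, 7}:
k:     0  1  2  3  4  5  6  7  8  9 10
g(k):  0  0  0  1  1  1  0  2  2  1  0
So g(10) = 0.
Heap D is a plain Nim heap of size 3, so its Grundy value is 3.
The value of a disjunctive sum is the nim-sum of the parts.
Combined value = 2 ⊕ 1 ⊕ 0 ⊕ 3 = 0.

0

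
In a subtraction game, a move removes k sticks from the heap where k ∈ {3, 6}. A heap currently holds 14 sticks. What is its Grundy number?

Grundy values for subtraction set {3, 6}:
g(0) = mex{} = 0
g(1) = mex{} = 0
g(2) = mex{} = 0
g(3) = mex{0} = 1
g(4) = mex{0} = 1
g(5) = mex{0} = 1
g(6) = mex{0,1} = 2
g(7) = mex{0,1} = 2
g(8) = mex{0,1} = 2
g(9) = mex{1,2} = 0
g(10) = mex{1,2} = 0
g(11) = mex{1,2} = 0
g(12) = mex{0,2} = 1
g(13) = mex{0,2} = 1
g(14) = mex{0,2} = 1
So g(14) = 1.

1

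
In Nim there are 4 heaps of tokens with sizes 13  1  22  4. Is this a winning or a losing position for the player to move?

Winning position

Compute the nim-sum pairwise:
13 XOR 1 = 12
12 XOR 22 = 26
26 XOR 4 = 30
The nim-sum is 30 ≠ 0, so this is an N-position: the player to move can win.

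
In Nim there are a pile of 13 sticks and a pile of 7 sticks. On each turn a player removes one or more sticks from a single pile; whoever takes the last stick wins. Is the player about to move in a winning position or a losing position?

Winning position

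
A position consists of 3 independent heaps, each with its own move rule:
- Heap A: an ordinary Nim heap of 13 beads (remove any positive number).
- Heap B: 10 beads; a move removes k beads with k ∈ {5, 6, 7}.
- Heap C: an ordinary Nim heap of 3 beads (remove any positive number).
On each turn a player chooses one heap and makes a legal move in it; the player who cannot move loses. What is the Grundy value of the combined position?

Heap A is a plain Nim heap of size 13, so its Grundy value is 13.
For heap B, compute g(0), g(1), … with moves {5, 6, 7}:
g(0) = mex{} = 0
g(1) = mex{} = 0
g(2) = mex{} = 0
g(3) = mex{} = 0
g(4) = mex{} = 0
g(5) = mex{0} = 1
g(6) = mex{0} = 1
g(7) = mex{0} = 1
g(8) = mex{0} = 1
g(9) = mex{0} = 1
g(10) = mex{0,1} = 2
So g(10) = 2.
Heap C is a plain Nim heap of size 3, so its Grundy value is 3.
By the Sprague-Grundy theorem, the Grundy value of a sum of independent games is the XOR of the component values.
Combined value = 13 ⊕ 2 ⊕ 3 = 12.

12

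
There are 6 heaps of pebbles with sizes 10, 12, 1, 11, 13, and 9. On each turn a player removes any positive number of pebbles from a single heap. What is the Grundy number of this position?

Bitwise XOR of the heap sizes:
  1010  (10)
  1100  (12)
  0001  (1)
  1011  (11)
  1101  (13)
  1001  (9)
  ----
  1000  (8)

8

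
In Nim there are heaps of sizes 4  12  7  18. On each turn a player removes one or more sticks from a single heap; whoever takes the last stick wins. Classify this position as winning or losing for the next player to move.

Winning position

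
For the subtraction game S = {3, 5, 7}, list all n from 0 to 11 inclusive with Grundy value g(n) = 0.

0, 1, 2, 10, 11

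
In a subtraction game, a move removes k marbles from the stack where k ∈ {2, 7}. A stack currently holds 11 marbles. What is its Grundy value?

1

Grundy values for subtraction set {2, 7}:
g(0) = mex{} = 0
g(1) = mex{} = 0
g(2) = mex{0} = 1
g(3) = mex{0} = 1
g(4) = mex{1} = 0
g(5) = mex{1} = 0
g(6) = mex{0} = 1
g(7) = mex{0} = 1
g(8) = mex{0,1} = 2
g(9) = mex{1} = 0
g(10) = mex{1,2} = 0
g(11) = mex{0} = 1
So g(11) = 1.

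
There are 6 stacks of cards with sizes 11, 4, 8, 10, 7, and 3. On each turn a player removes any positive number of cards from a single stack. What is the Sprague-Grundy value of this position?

Nim-sum: 11 ^ 4 ^ 8 ^ 10 ^ 7 ^ 3 = 9.

9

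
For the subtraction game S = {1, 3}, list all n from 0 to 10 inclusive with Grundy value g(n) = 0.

Build the Grundy sequence with g(k) = mex{g(k−s) : s ∈ {1, 3}, s ≤ k}:
k:     0  1  2  3  4  5  6  7  8  9 10
g(k):  0  1  0  1  0  1  0  1  0  1  0
The P-positions (g = 0) in 0..10 are 0, 2, 4, 6, 8, 10.

0, 2, 4, 6, 8, 10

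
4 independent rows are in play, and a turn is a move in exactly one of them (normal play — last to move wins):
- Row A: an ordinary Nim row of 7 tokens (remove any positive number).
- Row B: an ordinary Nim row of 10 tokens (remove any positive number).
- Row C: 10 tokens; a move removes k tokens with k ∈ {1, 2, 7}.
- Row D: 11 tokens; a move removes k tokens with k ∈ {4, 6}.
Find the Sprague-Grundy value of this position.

12

Row A is a plain Nim row of size 7, so its Grundy value is 7.
Row B is a plain Nim row of size 10, so its Grundy value is 10.
Build the Grundy sequence for row C with g(k) = mex{g(k−s) : s ∈ {1, 2, 7}, s ≤ k}:
k:     0  1  2  3  4  5  6  7  8  9 10
g(k):  0  1  2  0  1  2  0  1  2  0  1
So g(10) = 1.
Build the Grundy sequence for row D with g(k) = mex{g(k−s) : s ∈ {4, 6}, s ≤ k}:
g(0) = mex{} = 0
g(1) = mex{} = 0
g(2) = mex{} = 0
g(3) = mex{} = 0
g(4) = mex{0} = 1
g(5) = mex{0} = 1
g(6) = mex{0} = 1
g(7) = mex{0} = 1
g(8) = mex{0,1} = 2
g(9) = mex{0,1} = 2
g(10) = mex{1} = 0
g(11) = mex{1} = 0
So g(11) = 0.
By the Sprague-Grundy theorem, the Grundy value of a sum of independent games is the XOR of the component values.
Combined value = 7 XOR 10 XOR 1 XOR 0 = 12.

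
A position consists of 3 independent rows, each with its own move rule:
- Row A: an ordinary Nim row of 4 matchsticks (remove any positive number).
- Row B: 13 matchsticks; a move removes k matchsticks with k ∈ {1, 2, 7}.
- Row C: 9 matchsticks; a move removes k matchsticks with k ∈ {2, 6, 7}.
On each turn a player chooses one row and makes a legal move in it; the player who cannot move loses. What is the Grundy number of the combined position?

Row A is a plain Nim row of size 4, so its Grundy value is 4.
For row B, compute g(0), g(1), … with moves {1, 2, 7}:
k:     0  1  2  3  4  5  6  7  8  9 10 11 12 13
g(k):  0  1  2  0  1  2  0  1  2  0  1  2  0  1
So g(13) = 1.
For row C, compute g(0), g(1), … with moves {2, 6, 7}:
g(0) = mex{} = 0
g(1) = mex{} = 0
g(2) = mex{0} = 1
g(3) = mex{0} = 1
g(4) = mex{1} = 0
g(5) = mex{1} = 0
g(6) = mex{0} = 1
g(7) = mex{0} = 1
g(8) = mex{0,1} = 2
g(9) = mex{1} = 0
So g(9) = 0.
By the Sprague-Grundy theorem, the Grundy value of a sum of independent games is the XOR of the component values.
Combined value = 4 XOR 1 XOR 0 = 5.

5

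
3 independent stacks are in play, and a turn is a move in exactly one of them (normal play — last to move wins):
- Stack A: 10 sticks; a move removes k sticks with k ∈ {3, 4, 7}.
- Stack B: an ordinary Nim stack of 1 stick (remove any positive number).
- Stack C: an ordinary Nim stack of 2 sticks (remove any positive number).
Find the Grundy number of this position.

For stack A, compute g(0), g(1), … with moves {3, 4, 7}:
k:     0  1  2  3  4  5  6  7  8  9 10
g(k):  0  0  0  1  1  1  2  2  2  3  0
So g(10) = 0.
Stack B is a plain Nim stack of size 1, so its Grundy value is 1.
Stack C is a plain Nim stack of size 2, so its Grundy value is 2.
The value of a disjunctive sum is the nim-sum of the parts.
Combined value = 0 ⊕ 1 ⊕ 2 = 3.

3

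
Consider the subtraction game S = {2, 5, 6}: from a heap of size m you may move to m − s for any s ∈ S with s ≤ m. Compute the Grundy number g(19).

0

Build the Grundy sequence with g(k) = mex{g(k−s) : s ∈ {2, 5, 6}, s ≤ k}:
k:     0  1  2  3  4  5  6  7  8  9 10 11 12 13 14 15 16 17 18 19
g(k):  0  0  1  1  0  2  1  3  0  2  1  0  0  1  1  0  2  1  3  0
So g(19) = 0.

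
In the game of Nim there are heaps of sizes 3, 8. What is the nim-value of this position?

Compute the nim-sum pairwise:
3 ⊕ 8 = 11

11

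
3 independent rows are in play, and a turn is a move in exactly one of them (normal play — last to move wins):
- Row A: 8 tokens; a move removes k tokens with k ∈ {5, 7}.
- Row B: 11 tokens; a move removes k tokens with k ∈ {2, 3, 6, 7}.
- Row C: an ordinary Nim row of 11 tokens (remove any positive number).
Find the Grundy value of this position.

For row A, compute g(0), g(1), … with moves {5, 7}:
k:     0  1  2  3  4  5  6  7  8
g(k):  0  0  0  0  0  1  1  1  1
So g(8) = 1.
Grundy values for row B (subtraction set {2, 3, 6, 7}):
g(0) = mex{} = 0
g(1) = mex{} = 0
g(2) = mex{0} = 1
g(3) = mex{0} = 1
g(4) = mex{0,1} = 2
g(5) = mex{1} = 0
g(6) = mex{0,1,2} = 3
g(7) = mex{0,2} = 1
g(8) = mex{0,1,3} = 2
g(9) = mex{1,3} = 0
g(10) = mex{1,2} = 0
g(11) = mex{0,2} = 1
So g(11) = 1.
Row C is a plain Nim row of size 11, so its Grundy value is 11.
The value of a disjunctive sum is the nim-sum of the parts.
Combined value = 1 ⊕ 1 ⊕ 11 = 11.

11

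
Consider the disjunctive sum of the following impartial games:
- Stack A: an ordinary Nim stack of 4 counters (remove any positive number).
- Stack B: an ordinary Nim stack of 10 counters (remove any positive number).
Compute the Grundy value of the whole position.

14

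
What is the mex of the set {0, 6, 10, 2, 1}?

3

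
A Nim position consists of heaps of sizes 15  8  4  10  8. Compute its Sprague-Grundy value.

1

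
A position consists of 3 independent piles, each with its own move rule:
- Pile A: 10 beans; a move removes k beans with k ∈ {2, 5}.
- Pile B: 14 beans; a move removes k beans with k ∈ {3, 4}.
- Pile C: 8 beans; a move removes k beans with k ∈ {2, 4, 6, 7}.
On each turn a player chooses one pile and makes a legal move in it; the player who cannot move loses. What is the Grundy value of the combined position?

5

Grundy values for pile A (subtraction set {2, 5}):
k:     0  1  2  3  4  5  6  7  8  9 10
g(k):  0  0  1  1  0  2  1  0  0  1  1
So g(10) = 1.
For pile B, compute g(0), g(1), … with moves {3, 4}:
k:     0  1  2  3  4  5  6  7  8  9 10 11 12 13 14
g(k):  0  0  0  1  1  1  2  0  0  0  1  1  1  2  0
So g(14) = 0.
For pile C, compute g(0), g(1), … with moves {2, 4, 6, 7}:
k:     0  1  2  3  4  5  6  7  8
g(k):  0  0  1  1  2  2  3  3  4
So g(8) = 4.
The value of a disjunctive sum is the nim-sum of the parts.
Combined value = 1 XOR 0 XOR 4 = 5.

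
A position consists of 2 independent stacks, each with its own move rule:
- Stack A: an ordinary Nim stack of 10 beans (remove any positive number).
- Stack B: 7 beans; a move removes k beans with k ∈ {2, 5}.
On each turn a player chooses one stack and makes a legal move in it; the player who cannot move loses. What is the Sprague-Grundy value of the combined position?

10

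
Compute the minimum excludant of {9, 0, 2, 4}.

1

0 is in the set but 1 is not, so the mex is 1.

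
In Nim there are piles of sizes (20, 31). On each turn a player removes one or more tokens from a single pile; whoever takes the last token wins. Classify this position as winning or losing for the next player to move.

In binary:
  10100  (20)
  11111  (31)
  -----
  01011  (11)
The nim-sum is 11 ≠ 0, so this is an N-position: the player to move can win.

Winning position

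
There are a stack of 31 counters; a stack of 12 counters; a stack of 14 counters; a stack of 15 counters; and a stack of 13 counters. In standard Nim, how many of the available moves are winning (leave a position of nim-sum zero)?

1

Write each in binary and XOR column by column:
  11111  (31)
  01100  (12)
  01110  (14)
  01111  (15)
  01101  (13)
  -----
  11111  (31)
The overall nim-sum is X = 31. A stack of size p has a winning move iff p XOR X < p (reduce it to p XOR X).
  31: 31 XOR 31 = 0 < 31 — winning move (to 0).
  12: 12 XOR 31 = 19 ≥ 12 — no move.
  14: 14 XOR 31 = 17 ≥ 14 — no move.
  15: 15 XOR 31 = 16 ≥ 15 — no move.
  13: 13 XOR 31 = 18 ≥ 13 — no move.
That gives 1 winning move.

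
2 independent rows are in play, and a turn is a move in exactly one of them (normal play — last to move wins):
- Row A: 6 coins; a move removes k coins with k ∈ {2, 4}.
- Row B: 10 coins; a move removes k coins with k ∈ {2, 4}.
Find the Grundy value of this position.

2

Build the Grundy sequence for row A with g(k) = mex{g(k−s) : s ∈ {2, 4}, s ≤ k}:
k:     0  1  2  3  4  5  6
g(k):  0  0  1  1  2  2  0
So g(6) = 0.
Grundy values for row B (subtraction set {2, 4}):
k:     0  1  2  3  4  5  6  7  8  9 10
g(k):  0  0  1  1  2  2  0  0  1  1  2
So g(10) = 2.
The value of a disjunctive sum is the nim-sum of the parts.
Combined value = 0 ⊕ 2 = 2.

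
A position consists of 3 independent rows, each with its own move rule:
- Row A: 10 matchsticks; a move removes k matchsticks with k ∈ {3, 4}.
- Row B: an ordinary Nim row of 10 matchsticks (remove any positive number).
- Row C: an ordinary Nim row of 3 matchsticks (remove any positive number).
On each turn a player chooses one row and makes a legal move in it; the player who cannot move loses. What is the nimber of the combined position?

Grundy values for row A (subtraction set {3, 4}):
g(0) = mex{} = 0
g(1) = mex{} = 0
g(2) = mex{} = 0
g(3) = mex{0} = 1
g(4) = mex{0} = 1
g(5) = mex{0} = 1
g(6) = mex{0,1} = 2
g(7) = mex{1} = 0
g(8) = mex{1} = 0
g(9) = mex{1,2} = 0
g(10) = mex{0,2} = 1
So g(10) = 1.
Row B is a plain Nim row of size 10, so its Grundy value is 10.
Row C is a plain Nim row of size 3, so its Grundy value is 3.
By the Sprague-Grundy theorem, the Grundy value of a sum of independent games is the XOR of the component values.
Combined value = 1 ⊕ 10 ⊕ 3 = 8.

8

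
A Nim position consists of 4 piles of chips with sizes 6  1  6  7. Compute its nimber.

Bitwise XOR of the heap sizes:
  110  (6)
  001  (1)
  110  (6)
  111  (7)
  ---
  110  (6)

6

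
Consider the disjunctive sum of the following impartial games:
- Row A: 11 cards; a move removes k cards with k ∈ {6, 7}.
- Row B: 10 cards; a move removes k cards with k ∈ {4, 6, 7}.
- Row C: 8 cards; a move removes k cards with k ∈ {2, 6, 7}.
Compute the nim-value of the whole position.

1

Grundy values for row A (subtraction set {6, 7}):
g(0) = mex{} = 0
g(1) = mex{} = 0
g(2) = mex{} = 0
g(3) = mex{} = 0
g(4) = mex{} = 0
g(5) = mex{} = 0
g(6) = mex{0} = 1
g(7) = mex{0} = 1
g(8) = mex{0} = 1
g(9) = mex{0} = 1
g(10) = mex{0} = 1
g(11) = mex{0} = 1
So g(11) = 1.
Grundy values for row B (subtraction set {4, 6, 7}):
k:     0  1  2  3  4  5  6  7  8  9 10
g(k):  0  0  0  0  1  1  1  1  2  2  2
So g(10) = 2.
Grundy values for row C (subtraction set {2, 6, 7}):
g(0) = mex{} = 0
g(1) = mex{} = 0
g(2) = mex{0} = 1
g(3) = mex{0} = 1
g(4) = mex{1} = 0
g(5) = mex{1} = 0
g(6) = mex{0} = 1
g(7) = mex{0} = 1
g(8) = mex{0,1} = 2
So g(8) = 2.
By the Sprague-Grundy theorem, the Grundy value of a sum of independent games is the XOR of the component values.
Combined value = 1 ⊕ 2 ⊕ 2 = 1.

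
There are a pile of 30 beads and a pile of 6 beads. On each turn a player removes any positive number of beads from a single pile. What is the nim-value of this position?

24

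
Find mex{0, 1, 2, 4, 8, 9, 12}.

The values 0, 1, 2 are all present; 3 is the first non-negative integer missing from the set.

3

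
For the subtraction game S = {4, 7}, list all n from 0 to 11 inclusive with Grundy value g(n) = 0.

0, 1, 2, 3, 11

Build the Grundy sequence with g(k) = mex{g(k−s) : s ∈ {4, 7}, s ≤ k}:
g(0) = mex{} = 0
g(1) = mex{} = 0
g(2) = mex{} = 0
g(3) = mex{} = 0
g(4) = mex{0} = 1
g(5) = mex{0} = 1
g(6) = mex{0} = 1
g(7) = mex{0} = 1
g(8) = mex{0,1} = 2
g(9) = mex{0,1} = 2
g(10) = mex{0,1} = 2
g(11) = mex{1} = 0
The P-positions (g = 0) in 0..11 are 0, 1, 2, 3, 11.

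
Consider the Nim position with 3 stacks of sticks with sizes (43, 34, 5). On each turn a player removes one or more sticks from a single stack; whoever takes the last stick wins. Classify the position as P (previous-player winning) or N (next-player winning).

Compute the nim-sum pairwise:
43 XOR 34 = 9
9 XOR 5 = 12
The nim-sum is 12 ≠ 0, so this is an N-position: the player to move can win.

N-position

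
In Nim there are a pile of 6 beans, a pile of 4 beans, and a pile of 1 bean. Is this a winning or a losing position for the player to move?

Winning position

Compute the nim-sum pairwise:
6 ^ 4 = 2
2 ^ 1 = 3
The nim-sum is 3 ≠ 0, so this is an N-position: the player to move can win.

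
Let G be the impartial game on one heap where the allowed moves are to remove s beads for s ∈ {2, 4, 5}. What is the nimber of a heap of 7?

0

Compute g(0), g(1), … for moves {2, 4, 5}:
g(0) = mex{} = 0
g(1) = mex{} = 0
g(2) = mex{0} = 1
g(3) = mex{0} = 1
g(4) = mex{0,1} = 2
g(5) = mex{0,1} = 2
g(6) = mex{0,1,2} = 3
g(7) = mex{1,2} = 0
So g(7) = 0.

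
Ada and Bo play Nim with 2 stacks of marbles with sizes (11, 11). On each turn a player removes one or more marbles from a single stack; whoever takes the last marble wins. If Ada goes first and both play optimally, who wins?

Compute the nim-sum pairwise:
11 XOR 11 = 0
The nim-sum is 0, so this is a P-position: the player to move is in a losing position under optimal play; Ada is about to move from it and so loses — Bo wins.

Bo wins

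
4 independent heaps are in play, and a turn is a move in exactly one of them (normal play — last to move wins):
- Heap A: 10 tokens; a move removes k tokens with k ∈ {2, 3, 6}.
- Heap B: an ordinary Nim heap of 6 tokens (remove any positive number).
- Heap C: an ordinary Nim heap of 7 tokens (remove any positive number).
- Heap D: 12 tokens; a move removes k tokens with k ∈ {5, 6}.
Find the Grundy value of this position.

1

For heap A, compute g(0), g(1), … with moves {2, 3, 6}:
k:     0  1  2  3  4  5  6  7  8  9 10
g(k):  0  0  1  1  2  0  3  1  2  0  0
So g(10) = 0.
Heap B is a plain Nim heap of size 6, so its Grundy value is 6.
Heap C is a plain Nim heap of size 7, so its Grundy value is 7.
Build the Grundy sequence for heap D with g(k) = mex{g(k−s) : s ∈ {5, 6}, s ≤ k}:
g(0) = mex{} = 0
g(1) = mex{} = 0
g(2) = mex{} = 0
g(3) = mex{} = 0
g(4) = mex{} = 0
g(5) = mex{0} = 1
g(6) = mex{0} = 1
g(7) = mex{0} = 1
g(8) = mex{0} = 1
g(9) = mex{0} = 1
g(10) = mex{0,1} = 2
g(11) = mex{1} = 0
g(12) = mex{1} = 0
So g(12) = 0.
The value of a disjunctive sum is the nim-sum of the parts.
Combined value = 0 ⊕ 6 ⊕ 7 ⊕ 0 = 1.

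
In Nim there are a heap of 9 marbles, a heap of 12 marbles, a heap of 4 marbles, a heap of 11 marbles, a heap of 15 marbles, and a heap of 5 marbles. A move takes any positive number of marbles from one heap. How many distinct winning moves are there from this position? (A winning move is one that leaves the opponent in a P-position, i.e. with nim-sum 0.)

Compute the nim-sum pairwise:
9 ^ 12 = 5
5 ^ 4 = 1
1 ^ 11 = 10
10 ^ 15 = 5
5 ^ 5 = 0
The nim-sum is already 0, so every move leaves a nonzero nim-sum — there are no winning moves.

0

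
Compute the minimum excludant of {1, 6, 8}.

0 is not in the set, so the mex is 0.

0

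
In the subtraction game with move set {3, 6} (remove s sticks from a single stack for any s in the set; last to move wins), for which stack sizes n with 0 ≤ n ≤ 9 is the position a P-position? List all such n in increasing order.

0, 1, 2, 9

Build the Grundy sequence with g(k) = mex{g(k−s) : s ∈ {3, 6}, s ≤ k}:
k:     0  1  2  3  4  5  6  7  8  9
g(k):  0  0  0  1  1  1  2  2  2  0
The P-positions (g = 0) in 0..9 are 0, 1, 2, 9.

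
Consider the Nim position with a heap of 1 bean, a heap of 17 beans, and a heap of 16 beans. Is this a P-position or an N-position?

In binary:
  00001  (1)
  10001  (17)
  10000  (16)
  -----
  00000  (0)
The nim-sum is 0, so this is a P-position: the player to move is in a losing position under optimal play.

P-position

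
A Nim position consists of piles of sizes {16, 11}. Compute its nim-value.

Nim-sum: 16 ^ 11 = 27.

27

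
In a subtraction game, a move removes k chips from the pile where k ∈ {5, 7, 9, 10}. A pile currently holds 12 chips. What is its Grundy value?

2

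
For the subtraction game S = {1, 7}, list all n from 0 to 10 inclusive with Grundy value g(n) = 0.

Grundy values for subtraction set {1, 7}:
g(0) = mex{} = 0
g(1) = mex{0} = 1
g(2) = mex{1} = 0
g(3) = mex{0} = 1
g(4) = mex{1} = 0
g(5) = mex{0} = 1
g(6) = mex{1} = 0
g(7) = mex{0} = 1
g(8) = mex{1} = 0
g(9) = mex{0} = 1
g(10) = mex{1} = 0
The P-positions (g = 0) in 0..10 are 0, 2, 4, 6, 8, 10.

0, 2, 4, 6, 8, 10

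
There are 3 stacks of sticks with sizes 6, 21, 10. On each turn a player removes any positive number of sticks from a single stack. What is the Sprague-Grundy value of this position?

25

Nim-sum: 6 ⊕ 21 ⊕ 10 = 25.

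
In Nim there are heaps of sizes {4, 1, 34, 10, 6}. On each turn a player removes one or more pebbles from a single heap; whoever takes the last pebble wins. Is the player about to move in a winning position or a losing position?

Nim-sum: 4 ⊕ 1 ⊕ 34 ⊕ 10 ⊕ 6 = 43.
The nim-sum is 43 ≠ 0, so this is an N-position: the player to move can win.

Winning position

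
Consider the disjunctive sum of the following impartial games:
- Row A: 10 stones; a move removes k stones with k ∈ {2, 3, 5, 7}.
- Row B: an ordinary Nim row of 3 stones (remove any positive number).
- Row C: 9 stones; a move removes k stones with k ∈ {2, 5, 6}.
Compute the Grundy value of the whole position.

For row A, compute g(0), g(1), … with moves {2, 3, 5, 7}:
k:     0  1  2  3  4  5  6  7  8  9 10
g(k):  0  0  1  1  2  2  3  3  4  0  0
So g(10) = 0.
Row B is a plain Nim row of size 3, so its Grundy value is 3.
Grundy values for row C (subtraction set {2, 5, 6}):
k:     0  1  2  3  4  5  6  7  8  9
g(k):  0  0  1  1  0  2  1  3  0  2
So g(9) = 2.
By the Sprague-Grundy theorem, the Grundy value of a sum of independent games is the XOR of the component values.
Combined value = 0 XOR 3 XOR 2 = 1.

1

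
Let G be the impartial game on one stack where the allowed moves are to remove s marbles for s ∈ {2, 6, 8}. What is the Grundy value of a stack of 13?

2

Grundy values for subtraction set {2, 6, 8}:
k:     0  1  2  3  4  5  6  7  8  9 10 11 12 13
g(k):  0  0  1  1  0  0  1  1  2  2  3  3  2  2
So g(13) = 2.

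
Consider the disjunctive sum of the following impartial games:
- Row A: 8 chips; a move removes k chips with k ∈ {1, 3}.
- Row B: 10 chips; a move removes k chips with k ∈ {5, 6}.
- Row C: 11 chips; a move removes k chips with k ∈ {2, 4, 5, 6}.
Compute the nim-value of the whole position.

3

Grundy values for row A (subtraction set {1, 3}):
k:     0  1  2  3  4  5  6  7  8
g(k):  0  1  0  1  0  1  0  1  0
So g(8) = 0.
Grundy values for row B (subtraction set {5, 6}):
k:     0  1  2  3  4  5  6  7  8  9 10
g(k):  0  0  0  0  0  1  1  1  1  1  2
So g(10) = 2.
Build the Grundy sequence for row C with g(k) = mex{g(k−s) : s ∈ {2, 4, 5, 6}, s ≤ k}:
g(0) = mex{} = 0
g(1) = mex{} = 0
g(2) = mex{0} = 1
g(3) = mex{0} = 1
g(4) = mex{0,1} = 2
g(5) = mex{0,1} = 2
g(6) = mex{0,1,2} = 3
g(7) = mex{0,1,2} = 3
g(8) = mex{1,2,3} = 0
g(9) = mex{1,2,3} = 0
g(10) = mex{0,2,3} = 1
g(11) = mex{0,2,3} = 1
So g(11) = 1.
The value of a disjunctive sum is the nim-sum of the parts.
Combined value = 0 XOR 2 XOR 1 = 3.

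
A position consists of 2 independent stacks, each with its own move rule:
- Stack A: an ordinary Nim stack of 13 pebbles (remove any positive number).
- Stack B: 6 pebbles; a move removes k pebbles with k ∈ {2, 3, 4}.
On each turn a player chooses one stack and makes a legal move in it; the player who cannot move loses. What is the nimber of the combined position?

13

Stack A is a plain Nim stack of size 13, so its Grundy value is 13.
For stack B, compute g(0), g(1), … with moves {2, 3, 4}:
g(0) = mex{} = 0
g(1) = mex{} = 0
g(2) = mex{0} = 1
g(3) = mex{0} = 1
g(4) = mex{0,1} = 2
g(5) = mex{0,1} = 2
g(6) = mex{1,2} = 0
So g(6) = 0.
The value of a disjunctive sum is the nim-sum of the parts.
Combined value = 13 XOR 0 = 13.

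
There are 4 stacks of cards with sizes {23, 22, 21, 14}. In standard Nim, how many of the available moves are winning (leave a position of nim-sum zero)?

Compute the nim-sum pairwise:
23 ⊕ 22 = 1
1 ⊕ 21 = 20
20 ⊕ 14 = 26
The overall nim-sum is X = 26. A stack of size p has a winning move iff p XOR X < p (reduce it to p XOR X).
  23: 23 XOR 26 = 13 < 23 — winning move (to 13).
  22: 22 XOR 26 = 12 < 22 — winning move (to 12).
  21: 21 XOR 26 = 15 < 21 — winning move (to 15).
  14: 14 XOR 26 = 20 ≥ 14 — no move.
That gives 3 winning moves.

3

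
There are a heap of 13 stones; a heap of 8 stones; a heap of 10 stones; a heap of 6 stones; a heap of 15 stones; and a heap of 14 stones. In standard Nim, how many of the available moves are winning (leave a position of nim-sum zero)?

5

Compute the nim-sum pairwise:
13 ⊕ 8 = 5
5 ⊕ 10 = 15
15 ⊕ 6 = 9
9 ⊕ 15 = 6
6 ⊕ 14 = 8
The overall nim-sum is X = 8. A heap of size p has a winning move iff p XOR X < p (reduce it to p XOR X).
  13: 13 XOR 8 = 5 < 13 — winning move (to 5).
  8: 8 XOR 8 = 0 < 8 — winning move (to 0).
  10: 10 XOR 8 = 2 < 10 — winning move (to 2).
  6: 6 XOR 8 = 14 ≥ 6 — no move.
  15: 15 XOR 8 = 7 < 15 — winning move (to 7).
  14: 14 XOR 8 = 6 < 14 — winning move (to 6).
That gives 5 winning moves.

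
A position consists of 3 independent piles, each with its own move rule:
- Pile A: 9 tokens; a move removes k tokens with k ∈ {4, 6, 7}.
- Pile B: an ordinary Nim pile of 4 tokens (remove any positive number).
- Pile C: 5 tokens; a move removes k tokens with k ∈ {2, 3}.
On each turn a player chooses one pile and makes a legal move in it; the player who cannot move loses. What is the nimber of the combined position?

6

For pile A, compute g(0), g(1), … with moves {4, 6, 7}:
k:     0  1  2  3  4  5  6  7  8  9
g(k):  0  0  0  0  1  1  1  1  2  2
So g(9) = 2.
Pile B is a plain Nim pile of size 4, so its Grundy value is 4.
For pile C, compute g(0), g(1), … with moves {2, 3}:
k:     0  1  2  3  4  5
g(k):  0  0  1  1  2  0
So g(5) = 0.
The value of a disjunctive sum is the nim-sum of the parts.
Combined value = 2 XOR 4 XOR 0 = 6.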